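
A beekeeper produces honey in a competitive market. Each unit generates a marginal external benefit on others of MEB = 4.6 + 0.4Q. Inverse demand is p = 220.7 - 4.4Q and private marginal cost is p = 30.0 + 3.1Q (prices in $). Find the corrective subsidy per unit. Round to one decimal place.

Social marginal cost = private MC − MEB = 25.4 + 2.7Q.
Set SMC = demand: 25.4 + 2.7Q = 220.7 - 4.4Q → Q* = 27.5070.
The Pigouvian subsidy equals MEB at Q*: 4.6 + 0.4×27.5070 = 15.6028.

subsidy = $15.6 per unit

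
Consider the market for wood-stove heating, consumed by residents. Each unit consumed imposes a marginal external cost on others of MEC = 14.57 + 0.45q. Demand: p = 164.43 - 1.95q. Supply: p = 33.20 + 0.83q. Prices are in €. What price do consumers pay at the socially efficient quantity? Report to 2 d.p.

P = €94.00

Social marginal benefit = demand − MEC = 149.86 - 2.40q.
Set SMB = MC: 149.86 - 2.40q = 33.20 + 0.83q → q* = 36.1176.
Consumer price on the demand curve at q*: 164.43 − 1.95×36.1176 = 94.0007.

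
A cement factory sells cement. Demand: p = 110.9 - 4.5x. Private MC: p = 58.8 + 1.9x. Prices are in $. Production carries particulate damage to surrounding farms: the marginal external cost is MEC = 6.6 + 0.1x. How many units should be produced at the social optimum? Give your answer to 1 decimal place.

Social marginal cost = private MC + MEC = 65.4 + 2.0x.
Set SMC = demand: 65.4 + 2.0x = 110.9 - 4.5x → x* = 7.0000.

x* = 7.0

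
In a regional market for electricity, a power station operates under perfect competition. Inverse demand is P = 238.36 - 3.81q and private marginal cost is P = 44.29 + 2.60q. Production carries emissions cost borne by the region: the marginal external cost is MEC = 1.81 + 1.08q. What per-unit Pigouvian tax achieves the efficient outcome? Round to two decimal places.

Social marginal cost = private MC + MEC = 46.10 + 3.68q.
Set SMC = demand: 46.10 + 3.68q = 238.36 - 3.81q → q* = 25.6689.
The Pigouvian tax equals MEC at q*: 1.81 + 1.08×25.6689 = 29.5324.

tax = 29.53 per unit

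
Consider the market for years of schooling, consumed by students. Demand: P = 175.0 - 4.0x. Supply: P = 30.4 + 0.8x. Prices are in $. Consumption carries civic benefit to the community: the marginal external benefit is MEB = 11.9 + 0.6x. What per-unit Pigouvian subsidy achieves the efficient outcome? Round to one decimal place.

Social marginal benefit = demand + MEB = 186.9 - 3.4x.
Set SMB = MC: 186.9 - 3.4x = 30.4 + 0.8x → x* = 37.2619.
The Pigouvian subsidy equals MEB at x*: 11.9 + 0.6×37.2619 = 34.2571.

subsidy = $34.3 per unit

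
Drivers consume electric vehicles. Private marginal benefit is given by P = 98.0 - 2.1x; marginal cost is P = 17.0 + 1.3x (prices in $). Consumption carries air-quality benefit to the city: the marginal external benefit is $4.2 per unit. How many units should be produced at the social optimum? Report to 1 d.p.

x* = 25.1

Social marginal benefit = demand + MEB = 102.2 - 2.1x.
Set SMB = MC: 102.2 - 2.1x = 17.0 + 1.3x → x* = 25.0588.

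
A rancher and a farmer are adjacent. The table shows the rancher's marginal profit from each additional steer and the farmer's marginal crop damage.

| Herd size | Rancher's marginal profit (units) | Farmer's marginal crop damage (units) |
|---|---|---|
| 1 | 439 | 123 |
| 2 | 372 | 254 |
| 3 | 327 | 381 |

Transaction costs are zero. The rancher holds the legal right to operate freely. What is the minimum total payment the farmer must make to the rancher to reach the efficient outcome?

Left alone the rancher would choose level 3 (marginal profit stays positive).
Efficient level: k* = 2 (marginal profit ≥ marginal crop damage through 2).
The farmer must at least cover the rancher's forgone profit from cutting 3→2: 327 = 327.

327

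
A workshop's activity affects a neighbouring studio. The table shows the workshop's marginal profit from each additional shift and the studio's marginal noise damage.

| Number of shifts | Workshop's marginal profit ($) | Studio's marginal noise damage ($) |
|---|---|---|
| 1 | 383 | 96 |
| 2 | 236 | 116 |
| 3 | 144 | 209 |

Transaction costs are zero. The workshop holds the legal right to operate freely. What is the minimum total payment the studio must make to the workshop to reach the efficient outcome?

$144

Left alone the workshop would choose level 3 (marginal profit stays positive).
Efficient level: k* = 2 (marginal profit ≥ marginal noise damage through 2).
The studio must at least cover the workshop's forgone profit from cutting 3→2: 144 = 144.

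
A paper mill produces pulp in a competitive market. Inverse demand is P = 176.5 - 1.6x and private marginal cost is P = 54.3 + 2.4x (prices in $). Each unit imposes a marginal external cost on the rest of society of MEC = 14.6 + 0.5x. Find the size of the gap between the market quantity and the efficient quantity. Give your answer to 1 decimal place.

6.6 units

Market equilibrium (private): 54.3 + 2.4x = 176.5 - 1.6x → x_m = 30.5500.
Social marginal cost = private MC + MEC = 68.9 + 2.9x.
Set SMC = demand: 68.9 + 2.9x = 176.5 - 1.6x → x* = 23.9111.
Gap = |30.5500 − 23.9111| = 6.6389.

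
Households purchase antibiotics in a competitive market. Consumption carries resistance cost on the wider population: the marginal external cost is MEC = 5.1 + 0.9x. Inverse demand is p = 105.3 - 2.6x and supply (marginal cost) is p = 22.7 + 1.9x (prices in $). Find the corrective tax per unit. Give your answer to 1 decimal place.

tax = $18.0 per unit

Social marginal benefit = demand − MEC = 100.2 - 3.5x.
Set SMB = MC: 100.2 - 3.5x = 22.7 + 1.9x → x* = 14.3519.
The Pigouvian tax equals MEC at x*: 5.1 + 0.9×14.3519 = 18.0167.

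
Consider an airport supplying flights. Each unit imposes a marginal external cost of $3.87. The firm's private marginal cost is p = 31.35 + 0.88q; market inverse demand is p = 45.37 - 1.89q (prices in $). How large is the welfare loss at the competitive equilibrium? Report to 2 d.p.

Market equilibrium (private): 31.35 + 0.88q = 45.37 - 1.89q → q_m = 5.0614.
Social marginal cost = private MC + MEC = 35.22 + 0.88q.
Set SMC = demand: 35.22 + 0.88q = 45.37 - 1.89q → q* = 3.6643.
Height of the DWL triangle at q_m is SMC(q_m) − demand(q_m) = MEC(q_m) = 3.8700.
DWL = ½ × 1.3971 × 3.8700 = 2.7034.

DWL = $2.70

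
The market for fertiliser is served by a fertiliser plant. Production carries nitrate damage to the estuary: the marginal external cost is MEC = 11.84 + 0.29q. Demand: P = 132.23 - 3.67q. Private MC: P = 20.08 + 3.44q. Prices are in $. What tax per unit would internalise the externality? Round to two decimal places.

tax = $15.77 per unit

Social marginal cost = private MC + MEC = 31.92 + 3.73q.
Set SMC = demand: 31.92 + 3.73q = 132.23 - 3.67q → q* = 13.5554.
The Pigouvian tax equals MEC at q*: 11.84 + 0.29×13.5554 = 15.7711.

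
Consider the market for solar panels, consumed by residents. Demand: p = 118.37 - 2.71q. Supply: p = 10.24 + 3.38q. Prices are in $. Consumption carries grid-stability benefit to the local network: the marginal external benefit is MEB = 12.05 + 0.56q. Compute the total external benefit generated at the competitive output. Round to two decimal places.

$302.22

Market equilibrium (private): 10.24 + 3.38q = 118.37 - 2.71q → q_m = 17.7553.
Total external benefit = ∫₀^{q_m} (12.05 + 0.56q) dq = 12.05×17.7553 + ½×0.56×17.7553² = 302.2216.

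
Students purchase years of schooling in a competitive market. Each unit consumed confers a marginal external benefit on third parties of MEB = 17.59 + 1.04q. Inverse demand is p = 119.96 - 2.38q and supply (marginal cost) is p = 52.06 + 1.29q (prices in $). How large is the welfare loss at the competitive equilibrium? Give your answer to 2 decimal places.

DWL = $257.90

Market equilibrium (private): 52.06 + 1.29q = 119.96 - 2.38q → q_m = 18.5014.
Social marginal benefit = demand + MEB = 137.55 - 1.34q.
Set SMB = MC: 137.55 - 1.34q = 52.06 + 1.29q → q* = 32.5057.
Between q* and q_m the wedge SMB − MC runs linearly from 0 to MEB(q_m), so the loss is a triangle.
DWL = ½ × 14.0043 × 36.8314 = 257.8990.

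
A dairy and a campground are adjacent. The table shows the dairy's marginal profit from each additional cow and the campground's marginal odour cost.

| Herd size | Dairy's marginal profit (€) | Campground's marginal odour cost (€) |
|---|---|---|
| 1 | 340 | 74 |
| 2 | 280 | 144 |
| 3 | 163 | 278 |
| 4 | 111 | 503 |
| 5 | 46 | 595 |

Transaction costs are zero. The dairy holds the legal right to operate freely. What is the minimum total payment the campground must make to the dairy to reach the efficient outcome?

Left alone the dairy would choose level 5 (marginal profit stays positive).
Efficient level: k* = 2 (marginal profit ≥ marginal odour cost through 2).
The campground must at least cover the dairy's forgone profit from cutting 5→2: 163 + 111 + 46 = 320.

€320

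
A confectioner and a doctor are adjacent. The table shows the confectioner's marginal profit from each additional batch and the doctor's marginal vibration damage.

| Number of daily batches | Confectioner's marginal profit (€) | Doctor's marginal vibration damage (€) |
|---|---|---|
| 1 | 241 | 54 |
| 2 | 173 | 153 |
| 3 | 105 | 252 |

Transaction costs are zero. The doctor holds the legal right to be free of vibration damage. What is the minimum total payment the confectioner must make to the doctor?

Efficient level: marginal profit ≥ marginal vibration damage through level 2, so k* = 2.
With the doctor holding the right, the confectioner must at least compensate total damage at k*: 54 + 153 = 207.

€207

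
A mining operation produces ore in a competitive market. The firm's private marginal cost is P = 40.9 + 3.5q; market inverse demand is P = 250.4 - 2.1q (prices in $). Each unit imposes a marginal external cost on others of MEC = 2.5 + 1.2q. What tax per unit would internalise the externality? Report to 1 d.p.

Social marginal cost = private MC + MEC = 43.4 + 4.7q.
Set SMC = demand: 43.4 + 4.7q = 250.4 - 2.1q → q* = 30.4412.
The Pigouvian tax equals MEC at q*: 2.5 + 1.2×30.4412 = 39.0294.

tax = $39.0 per unit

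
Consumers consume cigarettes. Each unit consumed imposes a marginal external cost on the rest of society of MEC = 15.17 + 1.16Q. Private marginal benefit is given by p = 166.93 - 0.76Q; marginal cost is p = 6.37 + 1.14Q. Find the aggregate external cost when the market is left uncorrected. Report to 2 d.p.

Market equilibrium (private): 6.37 + 1.14Q = 166.93 - 0.76Q → Q_m = 84.5053.
Total external cost = ∫₀^{Q_m} (15.17 + 1.16Q) dQ = 15.17×84.5053 + ½×1.16×84.5053² = 5423.8099.

5423.81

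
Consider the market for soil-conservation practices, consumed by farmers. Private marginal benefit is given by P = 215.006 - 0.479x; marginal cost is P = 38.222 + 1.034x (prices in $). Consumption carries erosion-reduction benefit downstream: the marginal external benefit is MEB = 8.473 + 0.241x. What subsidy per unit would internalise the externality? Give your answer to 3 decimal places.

Social marginal benefit = demand + MEB = 223.479 - 0.238x.
Set SMB = MC: 223.479 - 0.238x = 38.222 + 1.034x → x* = 145.6423.
The Pigouvian subsidy equals MEB at x*: 8.473 + 0.241×145.6423 = 43.5728.

subsidy = $43.573 per unit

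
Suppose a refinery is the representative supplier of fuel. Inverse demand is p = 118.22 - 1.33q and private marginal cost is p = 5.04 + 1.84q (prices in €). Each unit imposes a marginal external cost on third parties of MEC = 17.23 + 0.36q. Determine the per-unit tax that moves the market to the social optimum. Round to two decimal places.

Social marginal cost = private MC + MEC = 22.27 + 2.20q.
Set SMC = demand: 22.27 + 2.20q = 118.22 - 1.33q → q* = 27.1813.
The Pigouvian tax equals MEC at q*: 17.23 + 0.36×27.1813 = 27.0153.

tax = €27.02 per unit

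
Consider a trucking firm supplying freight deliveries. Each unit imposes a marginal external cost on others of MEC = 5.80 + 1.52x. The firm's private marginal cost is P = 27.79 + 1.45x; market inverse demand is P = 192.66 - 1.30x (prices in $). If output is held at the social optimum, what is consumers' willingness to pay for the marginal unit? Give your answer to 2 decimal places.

Social marginal cost = private MC + MEC = 33.59 + 2.97x.
Set SMC = demand: 33.59 + 2.97x = 192.66 - 1.30x → x* = 37.2529.
Consumer price on the demand curve at x*: 192.66 − 1.30×37.2529 = 144.2312.

P = $144.23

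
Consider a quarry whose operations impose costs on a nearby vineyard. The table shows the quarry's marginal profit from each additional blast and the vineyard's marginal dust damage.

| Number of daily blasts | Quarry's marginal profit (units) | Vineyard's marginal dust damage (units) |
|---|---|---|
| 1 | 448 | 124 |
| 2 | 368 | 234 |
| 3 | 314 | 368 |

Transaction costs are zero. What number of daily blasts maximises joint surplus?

2

Bargaining reaches the level where marginal profit last exceeds marginal dust damage.
That holds through level 2 (368 ≥ 234) but not at 3 (314 < 368).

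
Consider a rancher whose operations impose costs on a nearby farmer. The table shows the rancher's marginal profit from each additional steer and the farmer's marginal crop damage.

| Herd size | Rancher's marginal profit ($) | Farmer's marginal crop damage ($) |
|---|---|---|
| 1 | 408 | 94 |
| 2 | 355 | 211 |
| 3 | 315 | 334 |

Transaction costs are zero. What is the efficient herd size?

Bargaining reaches the level where marginal profit last exceeds marginal crop damage.
That holds through level 2 (355 ≥ 211) but not at 3 (315 < 334).

2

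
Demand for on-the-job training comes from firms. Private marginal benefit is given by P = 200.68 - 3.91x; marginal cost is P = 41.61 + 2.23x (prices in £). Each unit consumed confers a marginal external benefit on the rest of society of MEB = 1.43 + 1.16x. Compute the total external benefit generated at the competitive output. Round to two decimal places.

Market equilibrium (private): 41.61 + 2.23x = 200.68 - 3.91x → x_m = 25.9072.
Total external benefit = ∫₀^{x_m} (1.43 + 1.16x) dx = 1.43×25.9072 + ½×1.16×25.9072² = 426.3334.

£426.33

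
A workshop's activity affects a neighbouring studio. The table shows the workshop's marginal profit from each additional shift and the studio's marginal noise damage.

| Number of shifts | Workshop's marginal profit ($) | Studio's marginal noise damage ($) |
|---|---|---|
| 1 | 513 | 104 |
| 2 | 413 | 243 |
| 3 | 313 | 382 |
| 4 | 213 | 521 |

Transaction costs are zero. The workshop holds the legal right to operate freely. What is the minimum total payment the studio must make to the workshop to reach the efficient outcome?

Left alone the workshop would choose level 4 (marginal profit stays positive).
Efficient level: k* = 2 (marginal profit ≥ marginal noise damage through 2).
The studio must at least cover the workshop's forgone profit from cutting 4→2: 313 + 213 = 526.

$526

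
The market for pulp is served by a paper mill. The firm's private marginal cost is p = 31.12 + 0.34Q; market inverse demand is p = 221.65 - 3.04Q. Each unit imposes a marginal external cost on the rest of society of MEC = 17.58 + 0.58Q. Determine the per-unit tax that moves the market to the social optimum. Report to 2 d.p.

tax = 42.91 per unit

Social marginal cost = private MC + MEC = 48.70 + 0.92Q.
Set SMC = demand: 48.70 + 0.92Q = 221.65 - 3.04Q → Q* = 43.6742.
The Pigouvian tax equals MEC at Q*: 17.58 + 0.58×43.6742 = 42.9110.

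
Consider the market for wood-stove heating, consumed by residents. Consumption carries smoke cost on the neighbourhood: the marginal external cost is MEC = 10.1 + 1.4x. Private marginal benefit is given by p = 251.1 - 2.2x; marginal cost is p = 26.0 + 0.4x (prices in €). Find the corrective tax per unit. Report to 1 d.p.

Social marginal benefit = demand − MEC = 241.0 - 3.6x.
Set SMB = MC: 241.0 - 3.6x = 26.0 + 0.4x → x* = 53.7500.
The Pigouvian tax equals MEC at x*: 10.1 + 1.4×53.7500 = 85.3500.

tax = €85.4 per unit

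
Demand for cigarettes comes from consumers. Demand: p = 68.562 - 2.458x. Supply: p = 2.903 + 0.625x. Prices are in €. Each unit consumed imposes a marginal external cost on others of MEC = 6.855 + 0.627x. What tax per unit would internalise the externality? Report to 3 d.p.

tax = €16.793 per unit

Social marginal benefit = demand − MEC = 61.707 - 3.085x.
Set SMB = MC: 61.707 - 3.085x = 2.903 + 0.625x → x* = 15.8501.
The Pigouvian tax equals MEC at x*: 6.855 + 0.627×15.8501 = 16.7930.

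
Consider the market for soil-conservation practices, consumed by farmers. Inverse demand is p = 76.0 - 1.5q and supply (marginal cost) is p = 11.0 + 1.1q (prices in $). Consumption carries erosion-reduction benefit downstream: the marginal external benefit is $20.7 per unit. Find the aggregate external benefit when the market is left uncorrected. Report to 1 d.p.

$517.5

Market equilibrium (private): 11.0 + 1.1q = 76.0 - 1.5q → q_m = 25.0000.
Total external benefit = MEB × q_m = 20.7 × 25.0000 = 517.5000.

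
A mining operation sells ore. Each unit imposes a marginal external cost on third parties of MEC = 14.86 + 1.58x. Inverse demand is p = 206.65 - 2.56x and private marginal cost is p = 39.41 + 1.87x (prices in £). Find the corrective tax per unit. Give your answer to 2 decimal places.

tax = £54.92 per unit

Social marginal cost = private MC + MEC = 54.27 + 3.45x.
Set SMC = demand: 54.27 + 3.45x = 206.65 - 2.56x → x* = 25.3544.
The Pigouvian tax equals MEC at x*: 14.86 + 1.58×25.3544 = 54.9200.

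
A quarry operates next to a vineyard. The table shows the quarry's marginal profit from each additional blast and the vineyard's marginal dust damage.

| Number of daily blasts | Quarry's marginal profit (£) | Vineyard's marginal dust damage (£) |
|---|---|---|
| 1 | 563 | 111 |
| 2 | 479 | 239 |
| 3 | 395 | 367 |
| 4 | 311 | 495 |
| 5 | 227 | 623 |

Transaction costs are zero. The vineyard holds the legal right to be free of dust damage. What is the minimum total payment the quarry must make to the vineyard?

Efficient level: marginal profit ≥ marginal dust damage through level 3, so k* = 3.
With the vineyard holding the right, the quarry must at least compensate total damage at k*: 111 + 239 + 367 = 717.

£717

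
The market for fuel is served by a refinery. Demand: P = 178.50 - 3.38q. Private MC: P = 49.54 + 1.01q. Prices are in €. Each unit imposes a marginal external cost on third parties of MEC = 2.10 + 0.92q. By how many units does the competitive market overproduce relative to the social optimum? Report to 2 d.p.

Market equilibrium (private): 49.54 + 1.01q = 178.50 - 3.38q → q_m = 29.3759.
Social marginal cost = private MC + MEC = 51.64 + 1.93q.
Set SMC = demand: 51.64 + 1.93q = 178.50 - 3.38q → q* = 23.8908.
Gap = |29.3759 − 23.8908| = 5.4851.

5.49 units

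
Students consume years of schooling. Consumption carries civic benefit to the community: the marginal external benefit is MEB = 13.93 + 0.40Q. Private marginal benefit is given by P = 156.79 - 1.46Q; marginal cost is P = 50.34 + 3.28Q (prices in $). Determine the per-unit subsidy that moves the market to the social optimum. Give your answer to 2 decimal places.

Social marginal benefit = demand + MEB = 170.72 - 1.06Q.
Set SMB = MC: 170.72 - 1.06Q = 50.34 + 3.28Q → Q* = 27.7373.
The Pigouvian subsidy equals MEB at Q*: 13.93 + 0.40×27.7373 = 25.0249.

subsidy = $25.02 per unit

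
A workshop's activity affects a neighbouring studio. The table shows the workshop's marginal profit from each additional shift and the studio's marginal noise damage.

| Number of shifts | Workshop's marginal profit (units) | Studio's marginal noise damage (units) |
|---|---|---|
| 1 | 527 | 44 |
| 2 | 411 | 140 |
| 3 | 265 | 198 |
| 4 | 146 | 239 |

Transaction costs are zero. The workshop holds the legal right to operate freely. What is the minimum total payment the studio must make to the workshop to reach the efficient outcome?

146

Left alone the workshop would choose level 4 (marginal profit stays positive).
Efficient level: k* = 3 (marginal profit ≥ marginal noise damage through 3).
The studio must at least cover the workshop's forgone profit from cutting 4→3: 146 = 146.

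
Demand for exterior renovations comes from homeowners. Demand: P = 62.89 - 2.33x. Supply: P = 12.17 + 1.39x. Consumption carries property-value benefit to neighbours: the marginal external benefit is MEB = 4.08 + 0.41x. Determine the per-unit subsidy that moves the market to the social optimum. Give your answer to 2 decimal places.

subsidy = 10.87 per unit

Social marginal benefit = demand + MEB = 66.97 - 1.92x.
Set SMB = MC: 66.97 - 1.92x = 12.17 + 1.39x → x* = 16.5559.
The Pigouvian subsidy equals MEB at x*: 4.08 + 0.41×16.5559 = 10.8679.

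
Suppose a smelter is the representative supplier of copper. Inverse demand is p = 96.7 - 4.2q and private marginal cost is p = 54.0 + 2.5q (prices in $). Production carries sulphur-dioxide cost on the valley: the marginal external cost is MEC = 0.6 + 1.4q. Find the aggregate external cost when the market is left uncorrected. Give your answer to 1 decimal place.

$32.3

Market equilibrium (private): 54.0 + 2.5q = 96.7 - 4.2q → q_m = 6.3731.
Total external cost = ∫₀^{q_m} (0.6 + 1.4q) dq = 0.6×6.3731 + ½×1.4×6.3731² = 32.2553.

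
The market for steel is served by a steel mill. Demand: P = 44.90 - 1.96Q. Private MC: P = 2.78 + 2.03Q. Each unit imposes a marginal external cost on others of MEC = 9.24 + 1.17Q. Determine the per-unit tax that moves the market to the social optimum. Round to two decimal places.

Social marginal cost = private MC + MEC = 12.02 + 3.20Q.
Set SMC = demand: 12.02 + 3.20Q = 44.90 - 1.96Q → Q* = 6.3721.
The Pigouvian tax equals MEC at Q*: 9.24 + 1.17×6.3721 = 16.6954.

tax = 16.70 per unit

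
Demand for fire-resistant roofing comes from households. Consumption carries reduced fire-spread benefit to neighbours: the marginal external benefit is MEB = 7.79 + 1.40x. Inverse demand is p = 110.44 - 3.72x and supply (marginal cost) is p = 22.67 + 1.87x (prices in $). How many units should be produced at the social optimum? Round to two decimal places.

x* = 22.81

Social marginal benefit = demand + MEB = 118.23 - 2.32x.
Set SMB = MC: 118.23 - 2.32x = 22.67 + 1.87x → x* = 22.8067.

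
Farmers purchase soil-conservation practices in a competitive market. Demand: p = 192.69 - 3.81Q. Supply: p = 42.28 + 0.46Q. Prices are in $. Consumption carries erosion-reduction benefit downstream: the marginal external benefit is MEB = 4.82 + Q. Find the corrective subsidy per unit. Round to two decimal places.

Social marginal benefit = demand + MEB = 197.51 - 2.81Q.
Set SMB = MC: 197.51 - 2.81Q = 42.28 + 0.46Q → Q* = 47.4709.
The Pigouvian subsidy equals MEB at Q*: 4.82 + 1.00×47.4709 = 52.2909.

subsidy = $52.29 per unit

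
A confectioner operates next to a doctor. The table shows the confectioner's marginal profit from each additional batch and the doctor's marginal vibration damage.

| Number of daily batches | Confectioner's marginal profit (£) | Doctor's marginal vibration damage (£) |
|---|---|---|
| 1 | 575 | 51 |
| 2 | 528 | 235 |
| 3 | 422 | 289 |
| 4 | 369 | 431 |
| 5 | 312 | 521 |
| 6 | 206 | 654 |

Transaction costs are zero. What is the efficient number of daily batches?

3

Bargaining reaches the level where marginal profit last exceeds marginal vibration damage.
That holds through level 3 (422 ≥ 289) but not at 4 (369 < 431).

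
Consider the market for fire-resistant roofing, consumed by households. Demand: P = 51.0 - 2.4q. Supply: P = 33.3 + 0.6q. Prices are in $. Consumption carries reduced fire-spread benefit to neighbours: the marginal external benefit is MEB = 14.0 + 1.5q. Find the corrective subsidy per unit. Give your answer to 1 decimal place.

Social marginal benefit = demand + MEB = 65.0 - 0.9q.
Set SMB = MC: 65.0 - 0.9q = 33.3 + 0.6q → q* = 21.1333.
The Pigouvian subsidy equals MEB at q*: 14.0 + 1.5×21.1333 = 45.7000.

subsidy = $45.7 per unit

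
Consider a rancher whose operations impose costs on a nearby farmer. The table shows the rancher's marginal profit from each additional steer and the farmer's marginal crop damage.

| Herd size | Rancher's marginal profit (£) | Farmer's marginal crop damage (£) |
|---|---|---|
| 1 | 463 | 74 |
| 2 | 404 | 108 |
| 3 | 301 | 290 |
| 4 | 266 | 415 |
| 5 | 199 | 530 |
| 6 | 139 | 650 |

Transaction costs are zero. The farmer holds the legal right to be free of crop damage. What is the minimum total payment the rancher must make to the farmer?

£472

Efficient level: marginal profit ≥ marginal crop damage through level 3, so k* = 3.
With the farmer holding the right, the rancher must at least compensate total damage at k*: 74 + 108 + 290 = 472.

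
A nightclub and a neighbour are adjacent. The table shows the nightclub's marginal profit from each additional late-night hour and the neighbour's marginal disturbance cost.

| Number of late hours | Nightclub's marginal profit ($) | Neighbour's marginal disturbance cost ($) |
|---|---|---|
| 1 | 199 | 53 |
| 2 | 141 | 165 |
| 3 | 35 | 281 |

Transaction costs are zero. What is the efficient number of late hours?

1

Bargaining reaches the level where marginal profit last exceeds marginal disturbance cost.
That holds through level 1 (199 ≥ 53) but not at 2 (141 < 165).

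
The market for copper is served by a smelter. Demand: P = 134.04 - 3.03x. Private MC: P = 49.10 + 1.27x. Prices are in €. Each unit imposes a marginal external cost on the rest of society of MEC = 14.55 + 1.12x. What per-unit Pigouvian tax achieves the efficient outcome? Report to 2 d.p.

tax = €29.10 per unit

Social marginal cost = private MC + MEC = 63.65 + 2.39x.
Set SMC = demand: 63.65 + 2.39x = 134.04 - 3.03x → x* = 12.9871.
The Pigouvian tax equals MEC at x*: 14.55 + 1.12×12.9871 = 29.0956.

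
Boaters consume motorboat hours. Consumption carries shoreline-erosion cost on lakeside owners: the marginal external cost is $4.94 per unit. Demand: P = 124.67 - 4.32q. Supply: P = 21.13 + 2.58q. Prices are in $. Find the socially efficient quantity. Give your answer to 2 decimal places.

Social marginal benefit = demand − MEC = 119.73 - 4.32q.
Set SMB = MC: 119.73 - 4.32q = 21.13 + 2.58q → q* = 14.2899.

q* = 14.29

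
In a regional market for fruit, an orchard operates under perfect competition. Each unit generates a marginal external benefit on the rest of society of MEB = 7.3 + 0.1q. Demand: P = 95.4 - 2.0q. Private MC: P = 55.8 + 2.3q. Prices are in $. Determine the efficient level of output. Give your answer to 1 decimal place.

q* = 11.2

Social marginal cost = private MC − MEB = 48.5 + 2.2q.
Set SMC = demand: 48.5 + 2.2q = 95.4 - 2.0q → q* = 11.1667.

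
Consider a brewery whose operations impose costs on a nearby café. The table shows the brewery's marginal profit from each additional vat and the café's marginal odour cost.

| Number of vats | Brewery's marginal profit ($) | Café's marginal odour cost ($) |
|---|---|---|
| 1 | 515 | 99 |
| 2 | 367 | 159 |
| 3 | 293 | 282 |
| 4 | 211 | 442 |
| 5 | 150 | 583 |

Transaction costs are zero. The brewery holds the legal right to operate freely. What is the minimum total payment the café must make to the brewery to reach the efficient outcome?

$361

Left alone the brewery would choose level 5 (marginal profit stays positive).
Efficient level: k* = 3 (marginal profit ≥ marginal odour cost through 3).
The café must at least cover the brewery's forgone profit from cutting 5→3: 211 + 150 = 361.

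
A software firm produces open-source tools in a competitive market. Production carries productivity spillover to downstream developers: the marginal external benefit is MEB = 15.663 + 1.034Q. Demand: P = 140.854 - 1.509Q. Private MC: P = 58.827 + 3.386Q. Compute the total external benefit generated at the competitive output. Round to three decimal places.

407.647

Market equilibrium (private): 58.827 + 3.386Q = 140.854 - 1.509Q → Q_m = 16.7573.
Total external benefit = ∫₀^{Q_m} (15.663 + 1.034Q) dQ = 15.663×16.7573 + ½×1.034×16.7573² = 407.6469.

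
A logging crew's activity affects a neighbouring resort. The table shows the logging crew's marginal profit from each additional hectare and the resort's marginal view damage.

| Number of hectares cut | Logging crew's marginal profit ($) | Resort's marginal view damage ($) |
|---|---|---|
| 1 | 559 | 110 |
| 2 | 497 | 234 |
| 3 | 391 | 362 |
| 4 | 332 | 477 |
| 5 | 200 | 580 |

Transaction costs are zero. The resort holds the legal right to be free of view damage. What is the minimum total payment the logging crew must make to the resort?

Efficient level: marginal profit ≥ marginal view damage through level 3, so k* = 3.
With the resort holding the right, the logging crew must at least compensate total damage at k*: 110 + 234 + 362 = 706.

$706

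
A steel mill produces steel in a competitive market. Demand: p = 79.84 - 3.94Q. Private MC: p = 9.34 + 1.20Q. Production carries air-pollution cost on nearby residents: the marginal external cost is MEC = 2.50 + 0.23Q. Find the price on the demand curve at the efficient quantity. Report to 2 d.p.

Social marginal cost = private MC + MEC = 11.84 + 1.43Q.
Set SMC = demand: 11.84 + 1.43Q = 79.84 - 3.94Q → Q* = 12.6629.
Consumer price on the demand curve at Q*: 79.84 − 3.94×12.6629 = 29.9482.

P = 29.95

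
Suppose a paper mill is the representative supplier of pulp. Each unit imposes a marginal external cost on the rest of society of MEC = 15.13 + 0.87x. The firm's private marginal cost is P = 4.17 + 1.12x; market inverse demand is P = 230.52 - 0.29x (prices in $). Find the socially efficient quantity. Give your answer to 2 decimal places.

Social marginal cost = private MC + MEC = 19.30 + 1.99x.
Set SMC = demand: 19.30 + 1.99x = 230.52 - 0.29x → x* = 92.6404.

x* = 92.64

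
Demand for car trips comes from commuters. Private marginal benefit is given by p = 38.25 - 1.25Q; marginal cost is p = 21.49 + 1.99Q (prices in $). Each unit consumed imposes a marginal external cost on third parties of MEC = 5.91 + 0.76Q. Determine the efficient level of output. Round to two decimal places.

Q* = 2.71

Social marginal benefit = demand − MEC = 32.34 - 2.01Q.
Set SMB = MC: 32.34 - 2.01Q = 21.49 + 1.99Q → Q* = 2.7125.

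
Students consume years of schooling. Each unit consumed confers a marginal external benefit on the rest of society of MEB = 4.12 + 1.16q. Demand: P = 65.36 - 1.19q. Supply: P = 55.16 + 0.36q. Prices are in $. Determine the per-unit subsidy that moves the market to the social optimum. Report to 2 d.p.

subsidy = $46.71 per unit

Social marginal benefit = demand + MEB = 69.48 - 0.03q.
Set SMB = MC: 69.48 - 0.03q = 55.16 + 0.36q → q* = 36.7179.
The Pigouvian subsidy equals MEB at q*: 4.12 + 1.16×36.7179 = 46.7128.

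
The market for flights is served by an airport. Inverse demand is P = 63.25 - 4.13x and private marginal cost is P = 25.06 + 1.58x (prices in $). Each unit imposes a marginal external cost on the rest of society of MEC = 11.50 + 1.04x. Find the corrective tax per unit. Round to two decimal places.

Social marginal cost = private MC + MEC = 36.56 + 2.62x.
Set SMC = demand: 36.56 + 2.62x = 63.25 - 4.13x → x* = 3.9541.
The Pigouvian tax equals MEC at x*: 11.50 + 1.04×3.9541 = 15.6123.

tax = $15.61 per unit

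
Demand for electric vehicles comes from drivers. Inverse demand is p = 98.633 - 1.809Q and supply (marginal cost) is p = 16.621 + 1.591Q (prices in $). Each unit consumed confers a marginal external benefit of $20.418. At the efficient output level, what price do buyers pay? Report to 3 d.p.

Social marginal benefit = demand + MEB = 119.051 - 1.809Q.
Set SMB = MC: 119.051 - 1.809Q = 16.621 + 1.591Q → Q* = 30.1265.
Consumer price on the demand curve at Q*: 98.633 − 1.809×30.1265 = 44.1342.

P = $44.134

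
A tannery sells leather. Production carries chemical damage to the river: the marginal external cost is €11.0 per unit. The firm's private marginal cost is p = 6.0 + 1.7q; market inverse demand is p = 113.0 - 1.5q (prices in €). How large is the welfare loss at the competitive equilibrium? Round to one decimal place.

DWL = €18.9

Market equilibrium (private): 6.0 + 1.7q = 113.0 - 1.5q → q_m = 33.4375.
Social marginal cost = private MC + MEC = 17.0 + 1.7q.
Set SMC = demand: 17.0 + 1.7q = 113.0 - 1.5q → q* = 30.0000.
The loss is the area between SMC and demand from q* to q_m; with linear curves that's a triangle of height MEC(q_m).
DWL = ½ × 3.4375 × 11.0000 = 18.9063.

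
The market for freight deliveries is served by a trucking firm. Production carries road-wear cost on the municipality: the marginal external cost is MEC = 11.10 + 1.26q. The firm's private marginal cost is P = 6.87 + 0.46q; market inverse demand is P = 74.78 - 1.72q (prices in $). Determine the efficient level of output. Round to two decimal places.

q* = 16.51

Social marginal cost = private MC + MEC = 17.97 + 1.72q.
Set SMC = demand: 17.97 + 1.72q = 74.78 - 1.72q → q* = 16.5145.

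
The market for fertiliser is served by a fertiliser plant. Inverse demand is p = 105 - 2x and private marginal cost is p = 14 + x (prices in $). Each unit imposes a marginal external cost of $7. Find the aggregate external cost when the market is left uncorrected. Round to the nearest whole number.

Market equilibrium (private): 14 + x = 105 - 2x → x_m = 30.3333.
Total external cost = MEC × x_m = 7 × 30.3333 = 212.3331.

$212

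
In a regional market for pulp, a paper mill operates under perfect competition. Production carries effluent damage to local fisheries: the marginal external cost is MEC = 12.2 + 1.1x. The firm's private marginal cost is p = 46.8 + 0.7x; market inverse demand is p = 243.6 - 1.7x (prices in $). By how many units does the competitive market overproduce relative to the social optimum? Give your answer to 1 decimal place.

29.3 units

Market equilibrium (private): 46.8 + 0.7x = 243.6 - 1.7x → x_m = 82.0000.
Social marginal cost = private MC + MEC = 59.0 + 1.8x.
Set SMC = demand: 59.0 + 1.8x = 243.6 - 1.7x → x* = 52.7429.
Gap = |82.0000 − 52.7429| = 29.2571.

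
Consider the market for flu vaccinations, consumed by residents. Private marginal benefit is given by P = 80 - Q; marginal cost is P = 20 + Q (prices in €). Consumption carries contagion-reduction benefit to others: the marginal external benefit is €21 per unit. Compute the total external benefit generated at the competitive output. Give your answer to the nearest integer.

€630

Market equilibrium (private): 20 + Q = 80 - Q → Q_m = 30.0000.
Total external benefit = MEB × Q_m = 21 × 30.0000 = 630.0000.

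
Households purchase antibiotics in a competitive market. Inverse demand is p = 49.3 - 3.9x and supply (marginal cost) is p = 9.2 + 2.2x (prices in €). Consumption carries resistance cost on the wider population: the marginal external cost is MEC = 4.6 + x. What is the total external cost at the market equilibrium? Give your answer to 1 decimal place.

€51.8

Market equilibrium (private): 9.2 + 2.2x = 49.3 - 3.9x → x_m = 6.5738.
Total external cost = ∫₀^{x_m} (4.6 + 1.0x) dx = 4.6×6.5738 + ½×1.0×6.5738² = 51.8469.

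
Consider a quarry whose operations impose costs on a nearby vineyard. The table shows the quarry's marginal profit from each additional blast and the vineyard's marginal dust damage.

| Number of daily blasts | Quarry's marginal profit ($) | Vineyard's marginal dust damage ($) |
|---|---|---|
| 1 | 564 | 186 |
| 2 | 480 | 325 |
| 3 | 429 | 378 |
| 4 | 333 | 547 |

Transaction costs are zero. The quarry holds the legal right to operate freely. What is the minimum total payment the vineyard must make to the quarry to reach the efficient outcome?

$333

Left alone the quarry would choose level 4 (marginal profit stays positive).
Efficient level: k* = 3 (marginal profit ≥ marginal dust damage through 3).
The vineyard must at least cover the quarry's forgone profit from cutting 4→3: 333 = 333.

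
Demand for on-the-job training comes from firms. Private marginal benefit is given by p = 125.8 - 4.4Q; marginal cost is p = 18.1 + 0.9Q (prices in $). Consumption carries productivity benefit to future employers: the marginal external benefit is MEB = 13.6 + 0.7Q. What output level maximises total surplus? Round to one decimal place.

Social marginal benefit = demand + MEB = 139.4 - 3.7Q.
Set SMB = MC: 139.4 - 3.7Q = 18.1 + 0.9Q → Q* = 26.3696.

Q* = 26.4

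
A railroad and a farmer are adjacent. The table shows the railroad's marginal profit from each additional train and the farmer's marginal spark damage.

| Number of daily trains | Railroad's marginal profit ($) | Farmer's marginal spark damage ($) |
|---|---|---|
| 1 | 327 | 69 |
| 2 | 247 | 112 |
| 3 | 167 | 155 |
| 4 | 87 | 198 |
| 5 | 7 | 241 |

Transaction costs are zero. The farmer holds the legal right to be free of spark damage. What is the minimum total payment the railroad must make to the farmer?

$336

Efficient level: marginal profit ≥ marginal spark damage through level 3, so k* = 3.
With the farmer holding the right, the railroad must at least compensate total damage at k*: 69 + 112 + 155 = 336.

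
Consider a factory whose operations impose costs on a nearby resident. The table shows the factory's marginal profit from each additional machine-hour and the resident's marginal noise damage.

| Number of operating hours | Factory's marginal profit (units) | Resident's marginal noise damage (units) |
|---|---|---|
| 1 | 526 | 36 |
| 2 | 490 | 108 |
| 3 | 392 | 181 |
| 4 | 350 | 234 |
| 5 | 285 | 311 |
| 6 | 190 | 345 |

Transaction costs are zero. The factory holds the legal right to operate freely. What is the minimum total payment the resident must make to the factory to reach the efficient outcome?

475

Left alone the factory would choose level 6 (marginal profit stays positive).
Efficient level: k* = 4 (marginal profit ≥ marginal noise damage through 4).
The resident must at least cover the factory's forgone profit from cutting 6→4: 285 + 190 = 475.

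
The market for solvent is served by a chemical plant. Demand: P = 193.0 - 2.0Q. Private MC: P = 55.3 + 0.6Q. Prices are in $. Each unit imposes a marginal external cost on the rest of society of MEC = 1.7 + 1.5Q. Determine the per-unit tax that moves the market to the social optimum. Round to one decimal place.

tax = $51.5 per unit

Social marginal cost = private MC + MEC = 57.0 + 2.1Q.
Set SMC = demand: 57.0 + 2.1Q = 193.0 - 2.0Q → Q* = 33.1707.
The Pigouvian tax equals MEC at Q*: 1.7 + 1.5×33.1707 = 51.4561.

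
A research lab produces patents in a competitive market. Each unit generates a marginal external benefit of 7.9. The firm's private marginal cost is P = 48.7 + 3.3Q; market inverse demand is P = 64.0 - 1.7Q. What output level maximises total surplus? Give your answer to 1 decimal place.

Q* = 4.6

Social marginal cost = private MC − MEB = 40.8 + 3.3Q.
Set SMC = demand: 40.8 + 3.3Q = 64.0 - 1.7Q → Q* = 4.6400.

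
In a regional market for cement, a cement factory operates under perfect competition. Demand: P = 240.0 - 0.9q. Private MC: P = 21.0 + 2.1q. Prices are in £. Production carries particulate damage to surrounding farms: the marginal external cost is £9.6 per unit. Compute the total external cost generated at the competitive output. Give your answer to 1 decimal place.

Market equilibrium (private): 21.0 + 2.1q = 240.0 - 0.9q → q_m = 73.0000.
Total external cost = MEC × q_m = 9.6 × 73.0000 = 700.8000.

£700.8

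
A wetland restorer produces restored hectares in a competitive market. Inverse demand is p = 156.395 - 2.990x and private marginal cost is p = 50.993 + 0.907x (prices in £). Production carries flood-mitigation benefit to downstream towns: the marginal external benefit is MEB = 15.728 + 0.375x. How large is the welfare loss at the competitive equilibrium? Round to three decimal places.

DWL = £95.015

Market equilibrium (private): 50.993 + 0.907x = 156.395 - 2.990x → x_m = 27.0470.
Social marginal cost = private MC − MEB = 35.265 + 0.532x.
Set SMC = demand: 35.265 + 0.532x = 156.395 - 2.990x → x* = 34.3924.
Between x* and x_m the wedge demand − SMC runs linearly from 0 to MEB(x_m), so the loss is a triangle.
DWL = ½ × 7.3454 × 25.8706 = 95.0150.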